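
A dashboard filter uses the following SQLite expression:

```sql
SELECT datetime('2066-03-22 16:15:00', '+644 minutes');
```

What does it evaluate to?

2066-03-23 02:59:00

644 minutes = 10h 44m; +644 minutes from 2066-03-22 16:15:00 is 2066-03-23 02:59:00 (crosses midnight).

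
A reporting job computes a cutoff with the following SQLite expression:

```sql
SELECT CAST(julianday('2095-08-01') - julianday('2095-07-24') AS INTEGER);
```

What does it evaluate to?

8

7 days remain in July 2095 after the 24th (31 − 24).
Then 1 day into August 2095.
Total: 7 + 1 = 8.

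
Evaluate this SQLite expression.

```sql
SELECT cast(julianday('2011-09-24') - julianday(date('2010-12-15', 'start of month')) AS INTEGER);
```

297

`start of month` rewinds 2010-12-15 to 2010-12-01.
30 days remain in December 2010 after the 1st (31 − 1).
Full months from January 2011 through August 2011 contribute their day counts.
Then 24 days into September 2011.
Total: 30 + 31 + 28 + 31 + 30 + 31 + 30 + 31 + 31 + 24 = 297.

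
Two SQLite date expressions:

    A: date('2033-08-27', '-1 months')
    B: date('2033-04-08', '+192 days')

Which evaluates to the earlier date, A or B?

A = 2033-07-27.
B = 2033-10-17.
A is earlier.

A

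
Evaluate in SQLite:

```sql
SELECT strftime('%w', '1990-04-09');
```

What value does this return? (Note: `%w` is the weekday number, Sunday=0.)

1990-04-09 is a Monday; with Sunday=0 that is 1.

1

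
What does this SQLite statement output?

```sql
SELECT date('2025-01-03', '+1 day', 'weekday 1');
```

2025-01-06

Advancing 1 more day within January lands on 2025-01-04.
`weekday 1` advances to the next Monday; 2025-01-04 is a Saturday, so it moves forward to 2025-01-06.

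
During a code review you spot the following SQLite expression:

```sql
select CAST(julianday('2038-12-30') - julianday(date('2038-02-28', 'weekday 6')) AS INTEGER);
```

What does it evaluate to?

`weekday 6` advances to the next Saturday; 2038-02-28 is a Sunday, so it moves forward to 2038-03-06.
25 days remain in March 2038 after the 6th (31 − 6).
Full months from April 2038 through November 2038 contribute their day counts.
Then 30 days into December 2038.
Total: 25 + 30 + 31 + 30 + 31 + 31 + 30 + 31 + 30 + 30 = 299.

299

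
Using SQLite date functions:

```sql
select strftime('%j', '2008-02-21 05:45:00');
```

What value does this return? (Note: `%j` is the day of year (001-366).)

052

Day-of-year for 2008-02-21: days since 2008-01-01 inclusive = 52, zero-padded to 052.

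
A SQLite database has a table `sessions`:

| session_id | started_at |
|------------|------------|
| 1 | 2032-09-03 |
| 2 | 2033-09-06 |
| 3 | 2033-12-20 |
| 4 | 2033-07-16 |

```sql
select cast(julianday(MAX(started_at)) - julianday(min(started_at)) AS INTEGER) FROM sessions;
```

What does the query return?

473

MIN = 2032-09-03, MAX = 2033-12-20.
27 days remain in September 2032 after the 3rd (30 − 3).
Full months from October 2032 through November 2033 contribute their day counts.
Then 20 days into December 2033.
Total: 27 + 31 + 30 + 31 + 31 + 28 + 31 + 30 + 31 + 30 + 31 + 31 + 30 + 31 + 30 + 20 = 473.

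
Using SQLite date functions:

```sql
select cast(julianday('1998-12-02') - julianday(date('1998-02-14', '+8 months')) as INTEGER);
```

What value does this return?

Adding +8 months to 1998-02-14 gives 1998-10-14.
17 days remain in October 1998 after the 14th (31 − 14).
November 1998: 30 days.
Then 2 days into December 1998.
Total: 17 + 30 + 2 = 49.

49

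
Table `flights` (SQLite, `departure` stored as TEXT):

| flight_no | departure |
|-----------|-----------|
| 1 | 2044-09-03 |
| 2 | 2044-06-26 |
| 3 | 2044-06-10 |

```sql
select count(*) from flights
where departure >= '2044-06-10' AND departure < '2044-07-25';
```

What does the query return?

Rows in [2044-06-10, 2044-07-25): 2044-06-26, 2044-06-10 → 2 rows.

2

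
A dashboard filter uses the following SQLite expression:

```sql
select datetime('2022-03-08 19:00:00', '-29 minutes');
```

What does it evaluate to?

2022-03-08 18:31:00

-29 minutes from 2022-03-08 19:00:00 is 2022-03-08 18:31:00.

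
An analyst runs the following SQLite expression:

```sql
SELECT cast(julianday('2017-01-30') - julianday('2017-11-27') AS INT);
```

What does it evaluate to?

1 day remains in January 2017 after the 30th (31 − 30).
Full months from February 2017 through October 2017 contribute their day counts.
Then 27 days into November 2017.
Total: 1 + 28 + 31 + 30 + 31 + 30 + 31 + 31 + 30 + 31 + 27 = 301.
The subtraction is earlier − later, so the result is −301 → -301.

-301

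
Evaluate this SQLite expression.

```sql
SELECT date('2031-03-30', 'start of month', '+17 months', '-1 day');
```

2032-07-31

`start of month` rewinds 2031-03-30 to 2031-03-01.
Adding +17 months to 2031-03-01 gives 2032-08-01.
Going back 1 day from 2032-08-01 reaches 2032-07-31 (last day of July, 31 days).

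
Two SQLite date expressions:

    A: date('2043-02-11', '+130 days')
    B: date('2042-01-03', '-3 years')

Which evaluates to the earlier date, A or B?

B

A = 2043-06-21.
B = 2039-01-03.
B is earlier.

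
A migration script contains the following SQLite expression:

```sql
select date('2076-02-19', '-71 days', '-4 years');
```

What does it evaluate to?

2071-12-10

Applying '-71 days' to 2076-02-19: counting 71 days back gives 2075-12-10.
Adding -4 years to 2075-12-10 gives 2071-12-10.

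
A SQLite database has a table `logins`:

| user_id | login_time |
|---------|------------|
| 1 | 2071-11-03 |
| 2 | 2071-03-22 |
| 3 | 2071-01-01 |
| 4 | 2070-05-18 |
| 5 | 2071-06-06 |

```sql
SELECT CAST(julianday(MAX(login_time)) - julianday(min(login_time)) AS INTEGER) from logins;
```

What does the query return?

MIN = 2070-05-18, MAX = 2071-11-03.
13 days remain in May 2070 after the 18th (31 − 18).
Full months from June 2070 through October 2071 contribute their day counts.
Then 3 days into November 2071.
Total: 13 + 30 + 31 + 31 + 30 + 31 + 30 + 31 + 31 + 28 + 31 + 30 + 31 + 30 + 31 + 31 + 30 + 31 + 3 = 534.

534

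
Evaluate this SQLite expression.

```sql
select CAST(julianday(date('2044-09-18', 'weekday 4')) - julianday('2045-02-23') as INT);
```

`weekday 4` advances to the next Thursday; 2044-09-18 is a Sunday, so it moves forward to 2044-09-22.
8 days remain in September 2044 after the 22nd (30 − 22).
October 2044: 31 days.
November 2044: 30 days.
December 2044: 31 days.
January 2045: 31 days.
Then 23 days into February 2045.
Total: 8 + 31 + 30 + 31 + 31 + 23 = 154.
The subtraction is earlier − later, so the result is −154 → -154.

-154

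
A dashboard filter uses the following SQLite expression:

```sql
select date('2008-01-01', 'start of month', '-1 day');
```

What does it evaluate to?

2007-12-31

`start of month` rewinds 2008-01-01 to 2008-01-01.
Going back 1 day from 2008-01-01 reaches 2007-12-31 (last day of December, 31 days).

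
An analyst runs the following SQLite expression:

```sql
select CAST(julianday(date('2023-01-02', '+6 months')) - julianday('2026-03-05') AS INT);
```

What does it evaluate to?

-977

Adding +6 months to 2023-01-02 gives 2023-07-02.
29 days remain in July 2023 after the 2nd (31 − 2).
Full months from August 2023 through February 2026 contribute their day counts.
Then 5 days into March 2026.
Total: 29 + 31 + 30 + 31 + 30 + 31 + 31 + 29 + 31 + 30 + 31 + 30 + 31 + 31 + 30 + 31 + 30 + 31 + 31 + 28 + 31 + 30 + 31 + 30 + 31 + 31 + 30 + 31 + 30 + 31 + 31 + 28 + 5 = 977.
The subtraction is earlier − later, so the result is −977 → -977.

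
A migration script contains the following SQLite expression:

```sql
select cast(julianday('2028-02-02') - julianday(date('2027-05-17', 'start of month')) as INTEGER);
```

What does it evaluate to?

277

`start of month` rewinds 2027-05-17 to 2027-05-01.
30 days remain in May 2027 after the 1st (31 − 1).
Full months from June 2027 through January 2028 contribute their day counts.
Then 2 days into February 2028.
Total: 30 + 30 + 31 + 31 + 30 + 31 + 30 + 31 + 31 + 2 = 277.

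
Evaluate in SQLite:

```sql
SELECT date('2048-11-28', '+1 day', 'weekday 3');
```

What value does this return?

Advancing 1 more day within November lands on 2048-11-29.
`weekday 3` advances to the next Wednesday; 2048-11-29 is a Sunday, so it moves forward to 2048-12-02.

2048-12-02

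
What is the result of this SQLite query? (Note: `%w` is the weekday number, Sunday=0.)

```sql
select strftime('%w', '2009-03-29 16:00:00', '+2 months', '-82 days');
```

First apply '+2 months', '-82 days': 2009-03-29 16:00:00 → 2009-03-08 16:00:00.
2009-03-08 is a Sunday; with Sunday=0 that is 0.

0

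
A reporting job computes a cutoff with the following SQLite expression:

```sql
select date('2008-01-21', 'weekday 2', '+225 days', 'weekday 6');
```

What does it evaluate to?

2008-09-06

`weekday 2` advances to the next Tuesday; 2008-01-21 is a Monday, so it moves forward to 2008-01-22.
Applying '+225 days' to 2008-01-22: counting 225 days forward gives 2008-09-03.
`weekday 6` advances to the next Saturday; 2008-09-03 is a Wednesday, so it moves forward to 2008-09-06.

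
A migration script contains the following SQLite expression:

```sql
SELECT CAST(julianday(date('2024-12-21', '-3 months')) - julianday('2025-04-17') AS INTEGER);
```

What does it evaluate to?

-208

Adding -3 months to 2024-12-21 gives 2024-09-21.
9 days remain in September 2024 after the 21st (30 − 21).
Full months from October 2024 through March 2025 contribute their day counts.
Then 17 days into April 2025.
Total: 9 + 31 + 30 + 31 + 31 + 28 + 31 + 17 = 208.
The subtraction is earlier − later, so the result is −208 → -208.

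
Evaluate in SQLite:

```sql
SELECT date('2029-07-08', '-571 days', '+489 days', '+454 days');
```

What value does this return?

2030-07-15

Applying '-571 days' to 2029-07-08: counting 571 days back gives 2027-12-15.
Applying '+489 days' to 2027-12-15: counting 489 days forward gives 2029-04-17.
Applying '+454 days' to 2029-04-17: counting 454 days forward gives 2030-07-15.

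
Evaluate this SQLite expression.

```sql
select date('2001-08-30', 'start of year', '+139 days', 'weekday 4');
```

`start of year` rewinds 2001-08-30 to 2001-01-01.
Applying '+139 days' to 2001-01-01: counting 139 days forward gives 2001-05-20.
`weekday 4` advances to the next Thursday; 2001-05-20 is a Sunday, so it moves forward to 2001-05-24.

2001-05-24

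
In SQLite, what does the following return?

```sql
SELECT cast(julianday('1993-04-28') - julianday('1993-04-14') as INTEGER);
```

Both dates are in April 1993: 28 − 14 = 14.

14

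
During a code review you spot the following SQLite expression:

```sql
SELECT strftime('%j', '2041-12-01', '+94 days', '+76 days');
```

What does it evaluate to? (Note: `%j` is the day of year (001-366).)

First apply '+94 days', '+76 days': 2041-12-01 → 2042-05-20.
Day-of-year for 2042-05-20: days since 2042-01-01 inclusive = 140, zero-padded to 140.

140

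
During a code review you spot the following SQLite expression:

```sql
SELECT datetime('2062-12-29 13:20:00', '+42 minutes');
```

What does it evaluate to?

+42 minutes from 2062-12-29 13:20:00 is 2062-12-29 14:02:00.

2062-12-29 14:02:00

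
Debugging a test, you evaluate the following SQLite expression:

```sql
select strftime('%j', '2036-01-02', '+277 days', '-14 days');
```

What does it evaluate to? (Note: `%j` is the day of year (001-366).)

First apply '+277 days', '-14 days': 2036-01-02 → 2036-09-21.
Day-of-year for 2036-09-21: days since 2036-01-01 inclusive = 265, zero-padded to 265.

265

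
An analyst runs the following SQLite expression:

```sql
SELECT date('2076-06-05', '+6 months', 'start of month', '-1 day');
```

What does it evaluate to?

Adding +6 months to 2076-06-05 gives 2076-12-05.
`start of month` rewinds 2076-12-05 to 2076-12-01.
Going back 1 day from 2076-12-01 reaches 2076-11-30 (last day of November, 30 days).

2076-11-30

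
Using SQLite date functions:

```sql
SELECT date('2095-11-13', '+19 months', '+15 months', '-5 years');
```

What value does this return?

Adding +19 months to 2095-11-13 gives 2097-06-13.
Adding +15 months to 2097-06-13 gives 2098-09-13.
Adding -5 years to 2098-09-13 gives 2093-09-13.

2093-09-13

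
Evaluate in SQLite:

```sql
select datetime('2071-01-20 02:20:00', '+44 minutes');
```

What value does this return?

+44 minutes from 2071-01-20 02:20:00 is 2071-01-20 03:04:00.

2071-01-20 03:04:00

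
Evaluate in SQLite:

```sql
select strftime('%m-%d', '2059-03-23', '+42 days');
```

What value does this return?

05-04

First apply '+42 days': 2059-03-23 → 2059-05-04.
`%m-%d` extracts the month-day: 05-04.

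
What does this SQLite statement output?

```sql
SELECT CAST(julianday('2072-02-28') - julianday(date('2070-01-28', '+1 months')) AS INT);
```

Adding +1 month to 2070-01-28 gives 2070-02-28.
0 days remain in February 2070 after the 28th (28 − 28).
Full months from March 2070 through January 2072 contribute their day counts.
Then 28 days into February 2072.
Total: 0 + 31 + 30 + 31 + 30 + 31 + 31 + 30 + 31 + 30 + 31 + 31 + 28 + 31 + 30 + 31 + 30 + 31 + 31 + 30 + 31 + 30 + 31 + 31 + 28 = 730.

730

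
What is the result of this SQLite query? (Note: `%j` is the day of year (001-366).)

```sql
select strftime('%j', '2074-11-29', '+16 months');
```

First apply '+16 months': 2074-11-29 → 2076-03-29.
Day-of-year for 2076-03-29: days since 2076-01-01 inclusive = 89, zero-padded to 089.

089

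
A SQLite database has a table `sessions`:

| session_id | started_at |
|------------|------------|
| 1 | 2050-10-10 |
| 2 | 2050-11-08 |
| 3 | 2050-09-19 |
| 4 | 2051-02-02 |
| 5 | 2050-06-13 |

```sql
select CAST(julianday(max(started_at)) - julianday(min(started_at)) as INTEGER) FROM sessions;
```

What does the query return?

234

MIN = 2050-06-13, MAX = 2051-02-02.
17 days remain in June 2050 after the 13th (30 − 13).
Full months from July 2050 through January 2051 contribute their day counts.
Then 2 days into February 2051.
Total: 17 + 31 + 31 + 30 + 31 + 30 + 31 + 31 + 2 = 234.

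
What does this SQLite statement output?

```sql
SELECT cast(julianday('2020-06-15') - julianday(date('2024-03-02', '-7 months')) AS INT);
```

Adding -7 months to 2024-03-02 gives 2023-08-02.
15 days remain in June 2020 after the 15th (30 − 15).
Full months from July 2020 through July 2023 contribute their day counts.
Then 2 days into August 2023.
Total: 15 + 31 + 31 + 30 + 31 + 30 + 31 + 31 + 28 + 31 + 30 + 31 + 30 + 31 + 31 + 30 + 31 + 30 + 31 + 31 + 28 + 31 + 30 + 31 + 30 + 31 + 31 + 30 + 31 + 30 + 31 + 31 + 28 + 31 + 30 + 31 + 30 + 31 + 2 = 1143.
The subtraction is earlier − later, so the result is −1143 → -1143.

-1143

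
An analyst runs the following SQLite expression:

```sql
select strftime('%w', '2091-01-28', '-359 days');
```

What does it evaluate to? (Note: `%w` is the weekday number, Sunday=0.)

5

First apply '-359 days': 2091-01-28 → 2090-02-03.
2090-02-03 is a Friday; with Sunday=0 that is 5.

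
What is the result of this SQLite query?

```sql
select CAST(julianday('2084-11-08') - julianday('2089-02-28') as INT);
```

22 days remain in November 2084 after the 8th (30 − 8).
Full months from December 2084 through January 2089 contribute their day counts.
Then 28 days into February 2089.
Total: 22 + 31 + 31 + 28 + 31 + 30 + 31 + 30 + 31 + 31 + 30 + 31 + 30 + 31 + 31 + 28 + 31 + 30 + 31 + 30 + 31 + 31 + 30 + 31 + 30 + 31 + 31 + 28 + 31 + 30 + 31 + 30 + 31 + 31 + 30 + 31 + 30 + 31 + 31 + 29 + 31 + 30 + 31 + 30 + 31 + 31 + 30 + 31 + 30 + 31 + 31 + 28 = 1573.
The subtraction is earlier − later, so the result is −1573 → -1573.

-1573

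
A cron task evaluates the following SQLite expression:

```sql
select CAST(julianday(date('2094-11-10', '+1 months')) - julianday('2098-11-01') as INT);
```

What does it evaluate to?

-1422

Adding +1 month to 2094-11-10 gives 2094-12-10.
21 days remain in December 2094 after the 10th (31 − 10).
Full months from January 2095 through October 2098 contribute their day counts.
Then 1 day into November 2098.
Total: 21 + 31 + 28 + 31 + 30 + 31 + 30 + 31 + 31 + 30 + 31 + 30 + 31 + 31 + 29 + 31 + 30 + 31 + 30 + 31 + 31 + 30 + 31 + 30 + 31 + 31 + 28 + 31 + 30 + 31 + 30 + 31 + 31 + 30 + 31 + 30 + 31 + 31 + 28 + 31 + 30 + 31 + 30 + 31 + 31 + 30 + 31 + 1 = 1422.
The subtraction is earlier − later, so the result is −1422 → -1422.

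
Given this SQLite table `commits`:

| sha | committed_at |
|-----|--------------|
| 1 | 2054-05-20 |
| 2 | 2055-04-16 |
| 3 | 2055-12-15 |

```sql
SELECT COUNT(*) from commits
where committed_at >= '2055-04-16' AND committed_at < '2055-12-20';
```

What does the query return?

Rows in [2055-04-16, 2055-12-20): 2055-04-16, 2055-12-15 → 2 rows.

2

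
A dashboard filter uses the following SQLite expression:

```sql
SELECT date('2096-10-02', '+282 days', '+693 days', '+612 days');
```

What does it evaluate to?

Applying '+282 days' to 2096-10-02: counting 282 days forward gives 2097-07-11.
Applying '+693 days' to 2097-07-11: counting 693 days forward gives 2099-06-04.
Applying '+612 days' to 2099-06-04: counting 612 days forward gives 2101-02-06.

2101-02-06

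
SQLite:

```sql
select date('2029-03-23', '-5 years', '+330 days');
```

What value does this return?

2025-02-16

Adding -5 years to 2029-03-23 gives 2024-03-23.
Applying '+330 days' to 2024-03-23: counting 330 days forward gives 2025-02-16.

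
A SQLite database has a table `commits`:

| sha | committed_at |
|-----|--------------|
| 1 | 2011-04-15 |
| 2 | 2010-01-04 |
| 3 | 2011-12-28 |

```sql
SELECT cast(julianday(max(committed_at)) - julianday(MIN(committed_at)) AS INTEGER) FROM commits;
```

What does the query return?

723

MIN = 2010-01-04, MAX = 2011-12-28.
27 days remain in January 2010 after the 4th (31 − 4).
Full months from February 2010 through November 2011 contribute their day counts.
Then 28 days into December 2011.
Total: 27 + 28 + 31 + 30 + 31 + 30 + 31 + 31 + 30 + 31 + 30 + 31 + 31 + 28 + 31 + 30 + 31 + 30 + 31 + 31 + 30 + 31 + 30 + 28 = 723.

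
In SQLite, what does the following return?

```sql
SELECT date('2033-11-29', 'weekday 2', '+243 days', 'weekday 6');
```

`weekday 2` advances to the next Tuesday; 2033-11-29 is already a Tuesday, so it stays at 2033-11-29.
Applying '+243 days' to 2033-11-29: counting 243 days forward gives 2034-07-30.
`weekday 6` advances to the next Saturday; 2034-07-30 is a Sunday, so it moves forward to 2034-08-05.

2034-08-05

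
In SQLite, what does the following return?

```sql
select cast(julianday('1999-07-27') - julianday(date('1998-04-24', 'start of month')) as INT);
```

482

`start of month` rewinds 1998-04-24 to 1998-04-01.
29 days remain in April 1998 after the 1st (30 − 1).
Full months from May 1998 through June 1999 contribute their day counts.
Then 27 days into July 1999.
Total: 29 + 31 + 30 + 31 + 31 + 30 + 31 + 30 + 31 + 31 + 28 + 31 + 30 + 31 + 30 + 27 = 482.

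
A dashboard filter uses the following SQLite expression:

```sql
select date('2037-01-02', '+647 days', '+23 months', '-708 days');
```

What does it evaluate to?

Applying '+647 days' to 2037-01-02: counting 647 days forward gives 2038-10-11.
Adding +23 months to 2038-10-11 gives 2040-09-11.
Applying '-708 days' to 2040-09-11: counting 708 days back gives 2038-10-04.

2038-10-04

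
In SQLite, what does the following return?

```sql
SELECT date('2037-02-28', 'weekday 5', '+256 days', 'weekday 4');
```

`weekday 5` advances to the next Friday; 2037-02-28 is a Saturday, so it moves forward to 2037-03-06.
Applying '+256 days' to 2037-03-06: counting 256 days forward gives 2037-11-17.
`weekday 4` advances to the next Thursday; 2037-11-17 is a Tuesday, so it moves forward to 2037-11-19.

2037-11-19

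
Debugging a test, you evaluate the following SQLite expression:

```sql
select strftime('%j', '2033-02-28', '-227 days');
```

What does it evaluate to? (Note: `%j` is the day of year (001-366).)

198

First apply '-227 days': 2033-02-28 → 2032-07-16.
Day-of-year for 2032-07-16: days since 2032-01-01 inclusive = 198, zero-padded to 198.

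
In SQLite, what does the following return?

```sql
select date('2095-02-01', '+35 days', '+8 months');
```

February 2095 has 28 days; 27 remain after the 1st, so 28 days reach 2095-03-01.
Advancing 7 more days within March lands on 2095-03-08.
Adding +8 months to 2095-03-08 gives 2095-11-08.

2095-11-08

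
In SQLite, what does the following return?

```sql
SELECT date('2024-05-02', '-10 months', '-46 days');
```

Adding -10 months to 2024-05-02 gives 2023-07-02.
Applying '-46 days' to 2023-07-02: counting 46 days back gives 2023-05-17.

2023-05-17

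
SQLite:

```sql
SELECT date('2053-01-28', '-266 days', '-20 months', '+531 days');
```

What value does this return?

2052-02-20

Applying '-266 days' to 2053-01-28: counting 266 days back gives 2052-05-07.
Adding -20 months to 2052-05-07 gives 2050-09-07.
Applying '+531 days' to 2050-09-07: counting 531 days forward gives 2052-02-20.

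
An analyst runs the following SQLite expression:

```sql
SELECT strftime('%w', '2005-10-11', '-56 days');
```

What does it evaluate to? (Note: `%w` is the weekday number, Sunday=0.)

First apply '-56 days': 2005-10-11 → 2005-08-16.
2005-08-16 is a Tuesday; with Sunday=0 that is 2.

2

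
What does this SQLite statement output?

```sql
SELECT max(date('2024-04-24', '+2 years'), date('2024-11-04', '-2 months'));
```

date('2024-04-24', '+2 years') → 2026-04-24.
date('2024-11-04', '-2 months') → 2024-09-04.
Later of the two is 2026-04-24.

2026-04-24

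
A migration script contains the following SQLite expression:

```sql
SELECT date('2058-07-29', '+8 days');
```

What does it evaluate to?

July 2058 has 31 days; 2 remain after the 29th, so 3 days reach 2058-08-01.
Advancing 5 more days within August lands on 2058-08-06.

2058-08-06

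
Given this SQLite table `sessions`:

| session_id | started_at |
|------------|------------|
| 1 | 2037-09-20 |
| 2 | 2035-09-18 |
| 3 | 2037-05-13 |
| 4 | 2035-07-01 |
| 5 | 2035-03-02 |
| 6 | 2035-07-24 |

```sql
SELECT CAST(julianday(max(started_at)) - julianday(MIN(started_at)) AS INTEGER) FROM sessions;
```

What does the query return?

933

MIN = 2035-03-02, MAX = 2037-09-20.
29 days remain in March 2035 after the 2nd (31 − 2).
Full months from April 2035 through August 2037 contribute their day counts.
Then 20 days into September 2037.
Total: 29 + 30 + 31 + 30 + 31 + 31 + 30 + 31 + 30 + 31 + 31 + 29 + 31 + 30 + 31 + 30 + 31 + 31 + 30 + 31 + 30 + 31 + 31 + 28 + 31 + 30 + 31 + 30 + 31 + 31 + 20 = 933.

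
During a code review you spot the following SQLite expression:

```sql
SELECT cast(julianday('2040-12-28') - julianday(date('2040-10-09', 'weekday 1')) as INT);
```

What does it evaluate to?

74

`weekday 1` advances to the next Monday; 2040-10-09 is a Tuesday, so it moves forward to 2040-10-15.
16 days remain in October 2040 after the 15th (31 − 15).
November 2040: 30 days.
Then 28 days into December 2040.
Total: 16 + 30 + 28 = 74.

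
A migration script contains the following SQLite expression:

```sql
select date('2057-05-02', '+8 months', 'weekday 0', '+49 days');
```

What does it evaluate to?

Adding +8 months to 2057-05-02 gives 2058-01-02.
`weekday 0` advances to the next Sunday; 2058-01-02 is a Wednesday, so it moves forward to 2058-01-06.
Applying '+49 days' to 2058-01-06: counting 49 days forward gives 2058-02-24.

2058-02-24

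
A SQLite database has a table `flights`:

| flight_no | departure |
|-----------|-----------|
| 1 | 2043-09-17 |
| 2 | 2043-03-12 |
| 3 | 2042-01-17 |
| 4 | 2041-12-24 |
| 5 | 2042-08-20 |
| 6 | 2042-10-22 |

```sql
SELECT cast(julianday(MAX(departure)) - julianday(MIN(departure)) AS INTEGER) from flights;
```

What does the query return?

632

MIN = 2041-12-24, MAX = 2043-09-17.
7 days remain in December 2041 after the 24th (31 − 24).
Full months from January 2042 through August 2043 contribute their day counts.
Then 17 days into September 2043.
Total: 7 + 31 + 28 + 31 + 30 + 31 + 30 + 31 + 31 + 30 + 31 + 30 + 31 + 31 + 28 + 31 + 30 + 31 + 30 + 31 + 31 + 17 = 632.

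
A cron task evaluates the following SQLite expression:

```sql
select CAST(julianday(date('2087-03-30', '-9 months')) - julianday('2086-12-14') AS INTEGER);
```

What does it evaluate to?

-167

Adding -9 months to 2087-03-30 gives 2086-06-30.
0 days remain in June 2086 after the 30th (30 − 30).
July 2086: 31 days.
August 2086: 31 days.
September 2086: 30 days.
October 2086: 31 days.
November 2086: 30 days.
Then 14 days into December 2086.
Total: 0 + 31 + 31 + 30 + 31 + 30 + 14 = 167.
The subtraction is earlier − later, so the result is −167 → -167.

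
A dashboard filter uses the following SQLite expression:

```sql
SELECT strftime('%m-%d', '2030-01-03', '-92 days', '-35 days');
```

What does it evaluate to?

08-29

First apply '-92 days', '-35 days': 2030-01-03 → 2029-08-29.
`%m-%d` extracts the month-day: 08-29.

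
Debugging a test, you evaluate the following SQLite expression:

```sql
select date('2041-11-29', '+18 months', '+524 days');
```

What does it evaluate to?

Adding +18 months to 2041-11-29 gives 2043-05-29.
Applying '+524 days' to 2043-05-29: counting 524 days forward gives 2044-11-03.

2044-11-03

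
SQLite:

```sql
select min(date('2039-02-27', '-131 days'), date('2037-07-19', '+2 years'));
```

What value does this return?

date('2039-02-27', '-131 days') → 2038-10-19.
date('2037-07-19', '+2 years') → 2039-07-19.
Earlier of the two is 2038-10-19.

2038-10-19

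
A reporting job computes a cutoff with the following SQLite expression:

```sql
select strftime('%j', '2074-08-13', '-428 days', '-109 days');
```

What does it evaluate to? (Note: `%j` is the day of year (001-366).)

First apply '-428 days', '-109 days': 2074-08-13 → 2073-02-22.
Day-of-year for 2073-02-22: days since 2073-01-01 inclusive = 53, zero-padded to 053.

053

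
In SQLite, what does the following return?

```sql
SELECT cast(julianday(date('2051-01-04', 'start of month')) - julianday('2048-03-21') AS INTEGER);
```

`start of month` rewinds 2051-01-04 to 2051-01-01.
10 days remain in March 2048 after the 21st (31 − 21).
Full months from April 2048 through December 2050 contribute their day counts.
Then 1 day into January 2051.
Total: 10 + 30 + 31 + 30 + 31 + 31 + 30 + 31 + 30 + 31 + 31 + 28 + 31 + 30 + 31 + 30 + 31 + 31 + 30 + 31 + 30 + 31 + 31 + 28 + 31 + 30 + 31 + 30 + 31 + 31 + 30 + 31 + 30 + 31 + 1 = 1016.

1016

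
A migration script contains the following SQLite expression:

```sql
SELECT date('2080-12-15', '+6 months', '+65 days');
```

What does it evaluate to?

2081-08-19

Adding +6 months to 2080-12-15 gives 2081-06-15.
Applying '+65 days' to 2081-06-15: counting 65 days forward gives 2081-08-19.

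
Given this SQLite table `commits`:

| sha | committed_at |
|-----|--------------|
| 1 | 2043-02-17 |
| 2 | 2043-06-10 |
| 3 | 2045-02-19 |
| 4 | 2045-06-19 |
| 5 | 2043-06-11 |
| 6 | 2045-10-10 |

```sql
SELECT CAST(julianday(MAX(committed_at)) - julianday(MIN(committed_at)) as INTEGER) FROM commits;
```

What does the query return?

966

MIN = 2043-02-17, MAX = 2045-10-10.
11 days remain in February 2043 after the 17th (28 − 17).
Full months from March 2043 through September 2045 contribute their day counts.
Then 10 days into October 2045.
Total: 11 + 31 + 30 + 31 + 30 + 31 + 31 + 30 + 31 + 30 + 31 + 31 + 29 + 31 + 30 + 31 + 30 + 31 + 31 + 30 + 31 + 30 + 31 + 31 + 28 + 31 + 30 + 31 + 30 + 31 + 31 + 30 + 10 = 966.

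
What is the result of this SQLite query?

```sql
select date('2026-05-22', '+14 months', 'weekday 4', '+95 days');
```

2027-10-25

Adding +14 months to 2026-05-22 gives 2027-07-22.
`weekday 4` advances to the next Thursday; 2027-07-22 is already a Thursday, so it stays at 2027-07-22.
Applying '+95 days' to 2027-07-22: counting 95 days forward gives 2027-10-25.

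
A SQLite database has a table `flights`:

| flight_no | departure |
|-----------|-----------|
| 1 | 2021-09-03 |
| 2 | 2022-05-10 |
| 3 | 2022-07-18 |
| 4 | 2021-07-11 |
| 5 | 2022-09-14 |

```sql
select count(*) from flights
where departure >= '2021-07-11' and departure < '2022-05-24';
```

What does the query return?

Rows in [2021-07-11, 2022-05-24): 2021-09-03, 2022-05-10, 2021-07-11 → 3 rows.

3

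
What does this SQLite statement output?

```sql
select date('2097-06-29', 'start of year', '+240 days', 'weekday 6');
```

`start of year` rewinds 2097-06-29 to 2097-01-01.
Applying '+240 days' to 2097-01-01: counting 240 days forward gives 2097-08-29.
`weekday 6` advances to the next Saturday; 2097-08-29 is a Thursday, so it moves forward to 2097-08-31.

2097-08-31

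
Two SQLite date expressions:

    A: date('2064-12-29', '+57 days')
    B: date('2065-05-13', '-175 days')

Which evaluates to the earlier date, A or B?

A = 2065-02-24.
B = 2064-11-19.
B is earlier.

B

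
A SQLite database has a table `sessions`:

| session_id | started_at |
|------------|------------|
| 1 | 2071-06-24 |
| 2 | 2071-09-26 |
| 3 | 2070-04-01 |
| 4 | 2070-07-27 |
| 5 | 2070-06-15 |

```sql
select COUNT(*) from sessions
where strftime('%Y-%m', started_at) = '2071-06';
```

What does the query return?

Rows with year-month 2071-06: 2071-06-24 → 1.

1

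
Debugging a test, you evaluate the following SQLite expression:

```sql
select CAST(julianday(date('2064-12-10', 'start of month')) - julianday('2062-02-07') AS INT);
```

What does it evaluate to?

1028

`start of month` rewinds 2064-12-10 to 2064-12-01.
21 days remain in February 2062 after the 7th (28 − 7).
Full months from March 2062 through November 2064 contribute their day counts.
Then 1 day into December 2064.
Total: 21 + 31 + 30 + 31 + 30 + 31 + 31 + 30 + 31 + 30 + 31 + 31 + 28 + 31 + 30 + 31 + 30 + 31 + 31 + 30 + 31 + 30 + 31 + 31 + 29 + 31 + 30 + 31 + 30 + 31 + 31 + 30 + 31 + 30 + 1 = 1028.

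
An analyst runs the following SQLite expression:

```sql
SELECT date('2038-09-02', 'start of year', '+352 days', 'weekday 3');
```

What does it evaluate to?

`start of year` rewinds 2038-09-02 to 2038-01-01.
Applying '+352 days' to 2038-01-01: counting 352 days forward gives 2038-12-19.
`weekday 3` advances to the next Wednesday; 2038-12-19 is a Sunday, so it moves forward to 2038-12-22.

2038-12-22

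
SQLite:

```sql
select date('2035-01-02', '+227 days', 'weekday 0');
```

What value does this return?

Applying '+227 days' to 2035-01-02: counting 227 days forward gives 2035-08-17.
`weekday 0` advances to the next Sunday; 2035-08-17 is a Friday, so it moves forward to 2035-08-19.

2035-08-19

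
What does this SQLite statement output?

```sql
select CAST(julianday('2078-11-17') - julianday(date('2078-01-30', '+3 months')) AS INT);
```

Adding +3 months to 2078-01-30 gives 2078-04-30.
0 days remain in April 2078 after the 30th (30 − 30).
Full months from May 2078 through October 2078 contribute their day counts.
Then 17 days into November 2078.
Total: 0 + 31 + 30 + 31 + 31 + 30 + 31 + 17 = 201.

201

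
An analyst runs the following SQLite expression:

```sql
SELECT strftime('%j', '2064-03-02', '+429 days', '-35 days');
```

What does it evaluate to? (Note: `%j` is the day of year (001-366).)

090

First apply '+429 days', '-35 days': 2064-03-02 → 2065-03-31.
Day-of-year for 2065-03-31: days since 2065-01-01 inclusive = 90, zero-padded to 090.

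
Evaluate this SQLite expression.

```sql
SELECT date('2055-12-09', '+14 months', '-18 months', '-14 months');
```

2054-06-09

Adding +14 months to 2055-12-09 gives 2057-02-09.
Adding -18 months to 2057-02-09 gives 2055-08-09.
Adding -14 months to 2055-08-09 gives 2054-06-09.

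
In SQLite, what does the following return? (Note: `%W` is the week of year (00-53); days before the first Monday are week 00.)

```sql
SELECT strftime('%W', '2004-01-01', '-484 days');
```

First apply '-484 days': 2004-01-01 → 2002-09-04.
2002-09-04 is a Wednesday. SQLite's %W counts Mondays since the year started; the result is 35.

35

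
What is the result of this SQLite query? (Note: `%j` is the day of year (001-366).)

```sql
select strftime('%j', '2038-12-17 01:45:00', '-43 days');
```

First apply '-43 days': 2038-12-17 01:45:00 → 2038-11-04 01:45:00.
Day-of-year for 2038-11-04: days since 2038-01-01 inclusive = 308, zero-padded to 308.

308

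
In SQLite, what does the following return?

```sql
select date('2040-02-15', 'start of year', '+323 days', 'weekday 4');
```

2040-11-22

`start of year` rewinds 2040-02-15 to 2040-01-01.
Applying '+323 days' to 2040-01-01: counting 323 days forward gives 2040-11-19.
`weekday 4` advances to the next Thursday; 2040-11-19 is a Monday, so it moves forward to 2040-11-22.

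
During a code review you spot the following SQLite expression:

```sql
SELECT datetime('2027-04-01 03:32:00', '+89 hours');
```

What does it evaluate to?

2027-04-04 20:32:00

+89 hours from 2027-04-01 03:32:00 is 2027-04-04 20:32:00 (crosses midnight).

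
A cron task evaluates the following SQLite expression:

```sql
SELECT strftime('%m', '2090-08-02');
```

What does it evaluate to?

`%m` extracts the 2-digit month (01-12): 08.

08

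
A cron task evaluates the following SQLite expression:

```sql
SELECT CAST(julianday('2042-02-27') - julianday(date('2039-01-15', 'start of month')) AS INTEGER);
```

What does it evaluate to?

1153

`start of month` rewinds 2039-01-15 to 2039-01-01.
30 days remain in January 2039 after the 1st (31 − 1).
Full months from February 2039 through January 2042 contribute their day counts.
Then 27 days into February 2042.
Total: 30 + 28 + 31 + 30 + 31 + 30 + 31 + 31 + 30 + 31 + 30 + 31 + 31 + 29 + 31 + 30 + 31 + 30 + 31 + 31 + 30 + 31 + 30 + 31 + 31 + 28 + 31 + 30 + 31 + 30 + 31 + 31 + 30 + 31 + 30 + 31 + 31 + 27 = 1153.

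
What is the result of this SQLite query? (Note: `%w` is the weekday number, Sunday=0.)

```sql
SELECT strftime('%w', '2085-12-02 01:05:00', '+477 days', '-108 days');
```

First apply '+477 days', '-108 days': 2085-12-02 01:05:00 → 2086-12-06 01:05:00.
2086-12-06 is a Friday; with Sunday=0 that is 5.

5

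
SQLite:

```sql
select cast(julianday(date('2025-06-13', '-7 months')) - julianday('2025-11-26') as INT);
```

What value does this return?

-378

Adding -7 months to 2025-06-13 gives 2024-11-13.
17 days remain in November 2024 after the 13th (30 − 13).
Full months from December 2024 through October 2025 contribute their day counts.
Then 26 days into November 2025.
Total: 17 + 31 + 31 + 28 + 31 + 30 + 31 + 30 + 31 + 31 + 30 + 31 + 26 = 378.
The subtraction is earlier − later, so the result is −378 → -378.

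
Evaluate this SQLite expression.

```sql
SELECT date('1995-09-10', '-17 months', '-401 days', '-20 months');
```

Adding -17 months to 1995-09-10 gives 1994-04-10.
Applying '-401 days' to 1994-04-10: counting 401 days back gives 1993-03-05.
Adding -20 months to 1993-03-05 gives 1991-07-05.

1991-07-05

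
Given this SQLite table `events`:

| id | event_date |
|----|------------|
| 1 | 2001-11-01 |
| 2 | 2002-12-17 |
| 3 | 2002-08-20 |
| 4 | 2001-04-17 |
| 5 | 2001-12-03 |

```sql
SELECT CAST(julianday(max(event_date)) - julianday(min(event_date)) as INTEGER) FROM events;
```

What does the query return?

609

MIN = 2001-04-17, MAX = 2002-12-17.
13 days remain in April 2001 after the 17th (30 − 17).
Full months from May 2001 through November 2002 contribute their day counts.
Then 17 days into December 2002.
Total: 13 + 31 + 30 + 31 + 31 + 30 + 31 + 30 + 31 + 31 + 28 + 31 + 30 + 31 + 30 + 31 + 31 + 30 + 31 + 30 + 17 = 609.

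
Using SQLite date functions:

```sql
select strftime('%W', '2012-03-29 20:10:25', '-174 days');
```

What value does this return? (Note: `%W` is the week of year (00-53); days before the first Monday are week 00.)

40

First apply '-174 days': 2012-03-29 20:10:25 → 2011-10-07 20:10:25.
2011-10-07 is a Friday. SQLite's %W counts Mondays since the year started; the result is 40.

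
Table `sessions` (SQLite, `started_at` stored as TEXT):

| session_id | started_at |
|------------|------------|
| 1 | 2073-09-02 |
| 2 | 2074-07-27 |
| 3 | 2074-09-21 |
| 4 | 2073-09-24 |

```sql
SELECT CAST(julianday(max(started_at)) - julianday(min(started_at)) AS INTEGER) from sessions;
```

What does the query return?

MIN = 2073-09-02, MAX = 2074-09-21.
28 days remain in September 2073 after the 2nd (30 − 2).
Full months from October 2073 through August 2074 contribute their day counts.
Then 21 days into September 2074.
Total: 28 + 31 + 30 + 31 + 31 + 28 + 31 + 30 + 31 + 30 + 31 + 31 + 21 = 384.

384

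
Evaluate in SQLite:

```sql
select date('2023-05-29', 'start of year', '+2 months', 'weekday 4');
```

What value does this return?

`start of year` rewinds 2023-05-29 to 2023-01-01.
Adding +2 months to 2023-01-01 gives 2023-03-01.
`weekday 4` advances to the next Thursday; 2023-03-01 is a Wednesday, so it moves forward to 2023-03-02.

2023-03-02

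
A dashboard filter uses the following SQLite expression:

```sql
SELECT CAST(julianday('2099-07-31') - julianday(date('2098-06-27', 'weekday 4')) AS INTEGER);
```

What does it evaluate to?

393

`weekday 4` advances to the next Thursday; 2098-06-27 is a Friday, so it moves forward to 2098-07-03.
28 days remain in July 2098 after the 3rd (31 − 3).
Full months from August 2098 through June 2099 contribute their day counts.
Then 31 days into July 2099.
Total: 28 + 31 + 30 + 31 + 30 + 31 + 31 + 28 + 31 + 30 + 31 + 30 + 31 = 393.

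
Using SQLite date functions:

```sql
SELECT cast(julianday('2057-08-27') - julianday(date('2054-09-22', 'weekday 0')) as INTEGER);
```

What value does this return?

`weekday 0` advances to the next Sunday; 2054-09-22 is a Tuesday, so it moves forward to 2054-09-27.
3 days remain in September 2054 after the 27th (30 − 27).
Full months from October 2054 through July 2057 contribute their day counts.
Then 27 days into August 2057.
Total: 3 + 31 + 30 + 31 + 31 + 28 + 31 + 30 + 31 + 30 + 31 + 31 + 30 + 31 + 30 + 31 + 31 + 29 + 31 + 30 + 31 + 30 + 31 + 31 + 30 + 31 + 30 + 31 + 31 + 28 + 31 + 30 + 31 + 30 + 31 + 27 = 1065.

1065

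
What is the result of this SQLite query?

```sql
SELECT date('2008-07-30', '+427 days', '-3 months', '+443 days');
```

2010-09-16

Applying '+427 days' to 2008-07-30: counting 427 days forward gives 2009-09-30.
Adding -3 months to 2009-09-30 gives 2009-06-30.
Applying '+443 days' to 2009-06-30: counting 443 days forward gives 2010-09-16.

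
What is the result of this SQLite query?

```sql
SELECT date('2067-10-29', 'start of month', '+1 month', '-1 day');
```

2067-10-31

`start of month` rewinds 2067-10-29 to 2067-10-01.
Adding +1 month to 2067-10-01 gives 2067-11-01.
Going back 1 day from 2067-11-01 reaches 2067-10-31 (last day of October, 31 days).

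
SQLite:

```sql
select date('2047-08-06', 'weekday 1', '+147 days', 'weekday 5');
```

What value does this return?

`weekday 1` advances to the next Monday; 2047-08-06 is a Tuesday, so it moves forward to 2047-08-12.
Applying '+147 days' to 2047-08-12: counting 147 days forward gives 2048-01-06.
`weekday 5` advances to the next Friday; 2048-01-06 is a Monday, so it moves forward to 2048-01-10.

2048-01-10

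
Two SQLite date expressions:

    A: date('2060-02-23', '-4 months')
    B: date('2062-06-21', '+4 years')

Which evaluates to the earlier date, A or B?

A = 2059-10-23.
B = 2066-06-21.
A is earlier.

A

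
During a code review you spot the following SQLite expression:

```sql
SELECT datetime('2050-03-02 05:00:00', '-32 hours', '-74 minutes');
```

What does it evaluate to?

2050-02-28 19:46:00

-32 hours from 2050-03-02 05:00:00 is 2050-02-28 21:00:00 (crosses midnight).
74 minutes = 1h 14m; -74 minutes from 2050-02-28 21:00:00 is 2050-02-28 19:46:00.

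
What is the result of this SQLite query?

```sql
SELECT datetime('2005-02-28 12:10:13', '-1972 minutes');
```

1972 minutes = 32h 52m; -1972 minutes from 2005-02-28 12:10:13 is 2005-02-27 03:18:13 (crosses midnight).

2005-02-27 03:18:13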